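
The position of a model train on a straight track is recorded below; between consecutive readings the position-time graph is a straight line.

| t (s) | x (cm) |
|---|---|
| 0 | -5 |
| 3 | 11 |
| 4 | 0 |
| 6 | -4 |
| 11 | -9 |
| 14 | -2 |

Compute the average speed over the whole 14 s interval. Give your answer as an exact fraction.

43/14 cm/s

Average speed = (total path length)/(elapsed time); on a piecewise-linear x-t graph the path length is Σ|Δx|.
0–3 s: |Δx| = |11 − -5| = 16 cm
3–4 s: |Δx| = |0 − 11| = 11 cm
4–6 s: |Δx| = |-4 − 0| = 4 cm
6–11 s: |Δx| = |-9 − -4| = 5 cm
11–14 s: |Δx| = |-2 − -9| = 7 cm
Total path = 43 cm; average speed = 43/14 = 43/14 cm/s.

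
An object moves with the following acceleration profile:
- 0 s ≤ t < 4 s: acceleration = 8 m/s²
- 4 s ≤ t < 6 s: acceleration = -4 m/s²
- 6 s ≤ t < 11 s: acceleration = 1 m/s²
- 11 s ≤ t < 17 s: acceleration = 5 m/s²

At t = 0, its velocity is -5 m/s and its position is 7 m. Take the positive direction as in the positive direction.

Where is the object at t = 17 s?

438.5 m

On each constant-a segment, Δv = aΔt and Δx = v₀Δt + ½aΔt²; chain segment to segment.
0–4 s: v starts -5 m/s; Δx = -5·4 + ½·8·4² = 44 m; v ends 27 m/s.
4–6 s: v starts 27 m/s; Δx = 27·2 + ½·-4·2² = 46 m; v ends 19 m/s.
6–11 s: v starts 19 m/s; Δx = 19·5 + ½·1·5² = 107.5 m; v ends 24 m/s.
11–17 s: v starts 24 m/s; Δx = 24·6 + ½·5·6² = 234 m; v ends 54 m/s.
x(17) = 7 + Σ Δx = 438.5 m.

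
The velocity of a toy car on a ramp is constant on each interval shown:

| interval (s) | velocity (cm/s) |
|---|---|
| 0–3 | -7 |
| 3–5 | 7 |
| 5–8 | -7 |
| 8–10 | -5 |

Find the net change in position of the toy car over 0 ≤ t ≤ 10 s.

Net displacement equals the area under the velocity-time graph (areas below the axis count negative).
0–3 s: -7 × 3 = -21 cm
3–5 s: 7 × 2 = 14 cm
5–8 s: -7 × 3 = -21 cm
8–10 s: -5 × 2 = -10 cm
Net displacement = -38 cm

-38 cm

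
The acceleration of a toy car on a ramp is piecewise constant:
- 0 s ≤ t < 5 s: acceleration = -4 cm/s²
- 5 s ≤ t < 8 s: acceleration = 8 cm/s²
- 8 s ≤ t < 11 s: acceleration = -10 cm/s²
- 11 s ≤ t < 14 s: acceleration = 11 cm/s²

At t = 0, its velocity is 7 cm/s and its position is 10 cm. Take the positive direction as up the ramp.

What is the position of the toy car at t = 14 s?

On each constant-a segment, Δv = aΔt and Δx = v₀Δt + ½aΔt²; chain segment to segment.
0–5 s: v starts 7 cm/s; Δx = 7·5 + ½·-4·5² = -15 cm; v ends -13 cm/s.
5–8 s: v starts -13 cm/s; Δx = -13·3 + ½·8·3² = -3 cm; v ends 11 cm/s.
8–11 s: v starts 11 cm/s; Δx = 11·3 + ½·-10·3² = -12 cm; v ends -19 cm/s.
11–14 s: v starts -19 cm/s; Δx = -19·3 + ½·11·3² = -7.5 cm; v ends 14 cm/s.
x(14) = 10 + Σ Δx = -27.5 cm.

-27.5 cm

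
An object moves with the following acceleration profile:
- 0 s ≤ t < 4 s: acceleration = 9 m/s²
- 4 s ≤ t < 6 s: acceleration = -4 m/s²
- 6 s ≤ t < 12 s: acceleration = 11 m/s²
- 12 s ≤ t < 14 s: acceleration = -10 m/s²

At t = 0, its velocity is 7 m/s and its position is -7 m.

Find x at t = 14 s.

761 m

On each constant-a segment, Δv = aΔt and Δx = v₀Δt + ½aΔt²; chain segment to segment.
0–4 s: v starts 7 m/s; Δx = 7·4 + ½·9·4² = 100 m; v ends 43 m/s.
4–6 s: v starts 43 m/s; Δx = 43·2 + ½·-4·2² = 78 m; v ends 35 m/s.
6–12 s: v starts 35 m/s; Δx = 35·6 + ½·11·6² = 408 m; v ends 101 m/s.
12–14 s: v starts 101 m/s; Δx = 101·2 + ½·-10·2² = 182 m; v ends 81 m/s.
x(14) = -7 + Σ Δx = 761 m.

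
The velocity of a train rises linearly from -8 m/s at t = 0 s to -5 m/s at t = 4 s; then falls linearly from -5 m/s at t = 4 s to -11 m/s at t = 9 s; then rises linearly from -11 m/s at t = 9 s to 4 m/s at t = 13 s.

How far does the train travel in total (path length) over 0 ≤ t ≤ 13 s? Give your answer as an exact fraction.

Distance (not displacement) is the total path length: add the absolute areas under v-t.
0–4 s: |½(-8 + -5)(4)| = 26 m
4–9 s: |½(-5 + -11)(5)| = 40 m
9–13 s: v = 0 at t = 179/15 s; triangle areas 242/15 + 32/15 = 274/15 m
Total distance = 1264/15 m

1264/15 m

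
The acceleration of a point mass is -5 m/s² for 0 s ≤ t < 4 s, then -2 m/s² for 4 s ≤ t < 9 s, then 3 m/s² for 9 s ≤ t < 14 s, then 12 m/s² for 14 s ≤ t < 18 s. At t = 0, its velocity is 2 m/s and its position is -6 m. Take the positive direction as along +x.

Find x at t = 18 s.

On each constant-a segment, Δv = aΔt and Δx = v₀Δt + ½aΔt²; chain segment to segment.
0–4 s: v starts 2 m/s; Δx = 2·4 + ½·-5·4² = -32 m; v ends -18 m/s.
4–9 s: v starts -18 m/s; Δx = -18·5 + ½·-2·5² = -115 m; v ends -28 m/s.
9–14 s: v starts -28 m/s; Δx = -28·5 + ½·3·5² = -102.5 m; v ends -13 m/s.
14–18 s: v starts -13 m/s; Δx = -13·4 + ½·12·4² = 44 m; v ends 35 m/s.
x(18) = -6 + Σ Δx = -211.5 m.

-211.5 m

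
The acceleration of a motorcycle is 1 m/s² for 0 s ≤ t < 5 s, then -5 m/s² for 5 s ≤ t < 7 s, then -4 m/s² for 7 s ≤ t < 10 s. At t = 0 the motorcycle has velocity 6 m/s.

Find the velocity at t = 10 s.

Δv equals the area under the a-t graph; then v = v₀ + Δv.
0–5 s: 1 × 5 = 5 m/s
5–7 s: -5 × 2 = -10 m/s
7–10 s: -4 × 3 = -12 m/s
Δv = -17 m/s, so v(10) = 6 + (-17) = -11 m/s.

-11 m/s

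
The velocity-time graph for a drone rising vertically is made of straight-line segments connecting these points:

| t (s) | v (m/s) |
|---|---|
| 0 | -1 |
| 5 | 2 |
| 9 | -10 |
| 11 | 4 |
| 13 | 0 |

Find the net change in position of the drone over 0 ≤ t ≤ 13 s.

Displacement is the signed area under the v-t curve.
0–5 s: ½(-1 + 2)(5) = 2.5 m
5–9 s: ½(2 + -10)(4) = -16 m
9–11 s: ½(-10 + 4)(2) = -6 m
11–13 s: ½(4 + 0)(2) = 4 m
Net displacement = -15.5 m

-15.5 m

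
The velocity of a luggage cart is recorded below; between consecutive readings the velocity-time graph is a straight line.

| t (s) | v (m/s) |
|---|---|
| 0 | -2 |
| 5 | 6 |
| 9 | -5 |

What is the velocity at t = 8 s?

On 5–9 s the graph is linear from 6 to -5 m/s: v(8) = 6 + (-5 − 6)·(8 − 5)/(9 − 5) = -2.25 m/s.

-2.25 m/s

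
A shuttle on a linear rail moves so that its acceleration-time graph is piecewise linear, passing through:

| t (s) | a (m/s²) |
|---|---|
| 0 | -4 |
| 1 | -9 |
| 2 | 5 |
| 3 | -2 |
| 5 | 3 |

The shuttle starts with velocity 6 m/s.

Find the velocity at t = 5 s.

Δv equals the area under the a-t graph; then v = v₀ + Δv.
0–1 s: ½(-4 + -9)(1) = -6.5 m/s
1–2 s: ½(-9 + 5)(1) = -2 m/s
2–3 s: ½(5 + -2)(1) = 1.5 m/s
3–5 s: ½(-2 + 3)(2) = 1 m/s
Δv = -6 m/s, so v(5) = 6 + (-6) = 0 m/s.

0 m/s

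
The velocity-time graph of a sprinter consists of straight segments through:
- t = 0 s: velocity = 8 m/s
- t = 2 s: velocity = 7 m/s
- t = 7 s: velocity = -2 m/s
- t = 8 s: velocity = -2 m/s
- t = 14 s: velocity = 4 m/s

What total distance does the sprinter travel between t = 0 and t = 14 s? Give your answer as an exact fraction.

Distance (not displacement) is the total path length: add the absolute areas under v-t.
0–2 s: |½(8 + 7)(2)| = 15 m
2–7 s: v = 0 at t = 53/9 s; triangle areas 245/18 + 10/9 = 265/18 m
7–8 s: |-2| × 1 = 2 m
8–14 s: v = 0 at t = 10 s; triangle areas 2 + 8 = 10 m
Total distance = 751/18 m

751/18 m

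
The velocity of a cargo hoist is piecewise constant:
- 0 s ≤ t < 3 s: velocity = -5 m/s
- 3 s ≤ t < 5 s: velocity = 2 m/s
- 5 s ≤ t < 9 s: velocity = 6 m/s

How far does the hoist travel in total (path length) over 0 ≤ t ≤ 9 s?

43 m

Distance (not displacement) is the total path length: add the absolute areas under v-t.
0–3 s: |-5| × 3 = 15 m
3–5 s: |2| × 2 = 4 m
5–9 s: |6| × 4 = 24 m
Total distance = 43 m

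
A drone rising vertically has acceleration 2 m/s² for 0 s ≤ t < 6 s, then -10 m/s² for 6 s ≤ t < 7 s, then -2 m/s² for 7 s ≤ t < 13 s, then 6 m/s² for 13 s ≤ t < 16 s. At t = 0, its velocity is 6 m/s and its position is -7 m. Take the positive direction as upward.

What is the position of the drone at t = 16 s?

On each constant-a segment, Δv = aΔt and Δx = v₀Δt + ½aΔt²; chain segment to segment.
0–6 s: v starts 6 m/s; Δx = 6·6 + ½·2·6² = 72 m; v ends 18 m/s.
6–7 s: v starts 18 m/s; Δx = 18·1 + ½·-10·1² = 13 m; v ends 8 m/s.
7–13 s: v starts 8 m/s; Δx = 8·6 + ½·-2·6² = 12 m; v ends -4 m/s.
13–16 s: v starts -4 m/s; Δx = -4·3 + ½·6·3² = 15 m; v ends 14 m/s.
x(16) = -7 + Σ Δx = 105 m.

105 m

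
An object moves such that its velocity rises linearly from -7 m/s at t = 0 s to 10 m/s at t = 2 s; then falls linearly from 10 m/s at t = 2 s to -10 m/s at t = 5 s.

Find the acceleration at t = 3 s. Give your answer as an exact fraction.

Acceleration is the slope of the v-t graph on 2–5 s: (-10 − 10)/(5 − 2) = -20/3 m/s².

-20/3 m/s²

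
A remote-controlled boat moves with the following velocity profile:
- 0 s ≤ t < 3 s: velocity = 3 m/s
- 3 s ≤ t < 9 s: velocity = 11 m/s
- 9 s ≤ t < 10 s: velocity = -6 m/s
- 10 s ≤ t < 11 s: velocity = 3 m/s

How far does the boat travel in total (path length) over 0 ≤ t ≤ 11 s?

Total distance travelled is ∫|v| dt — sum the magnitudes of each area piece.
0–3 s: |3| × 3 = 9 m
3–9 s: |11| × 6 = 66 m
9–10 s: |-6| × 1 = 6 m
10–11 s: |3| × 1 = 3 m
Total distance = 84 m

84 m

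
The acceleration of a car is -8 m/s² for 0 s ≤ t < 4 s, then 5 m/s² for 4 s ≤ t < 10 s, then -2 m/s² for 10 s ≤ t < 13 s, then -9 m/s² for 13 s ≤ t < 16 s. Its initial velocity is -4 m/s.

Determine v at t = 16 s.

-39 m/s

Δv equals the area under the a-t graph; then v = v₀ + Δv.
0–4 s: -8 × 4 = -32 m/s
4–10 s: 5 × 6 = 30 m/s
10–13 s: -2 × 3 = -6 m/s
13–16 s: -9 × 3 = -27 m/s
Δv = -35 m/s, so v(16) = -4 + (-35) = -39 m/s.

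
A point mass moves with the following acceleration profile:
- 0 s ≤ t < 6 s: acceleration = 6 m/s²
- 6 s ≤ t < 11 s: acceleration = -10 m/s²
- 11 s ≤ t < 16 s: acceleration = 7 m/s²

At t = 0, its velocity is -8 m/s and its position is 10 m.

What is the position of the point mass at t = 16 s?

On each constant-a segment, Δv = aΔt and Δx = v₀Δt + ½aΔt²; chain segment to segment.
0–6 s: v starts -8 m/s; Δx = -8·6 + ½·6·6² = 60 m; v ends 28 m/s.
6–11 s: v starts 28 m/s; Δx = 28·5 + ½·-10·5² = 15 m; v ends -22 m/s.
11–16 s: v starts -22 m/s; Δx = -22·5 + ½·7·5² = -22.5 m; v ends 13 m/s.
x(16) = 10 + Σ Δx = 62.5 m.

62.5 m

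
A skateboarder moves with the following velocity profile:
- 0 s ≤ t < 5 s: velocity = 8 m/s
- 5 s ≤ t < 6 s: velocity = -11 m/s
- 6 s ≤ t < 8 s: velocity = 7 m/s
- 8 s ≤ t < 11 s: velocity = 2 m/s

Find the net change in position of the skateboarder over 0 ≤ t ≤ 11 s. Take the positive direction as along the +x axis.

49 m

Net displacement equals the area under the velocity-time graph (areas below the axis count negative).
0–5 s: 8 × 5 = 40 m
5–6 s: -11 × 1 = -11 m
6–8 s: 7 × 2 = 14 m
8–11 s: 2 × 3 = 6 m
Net displacement = 49 m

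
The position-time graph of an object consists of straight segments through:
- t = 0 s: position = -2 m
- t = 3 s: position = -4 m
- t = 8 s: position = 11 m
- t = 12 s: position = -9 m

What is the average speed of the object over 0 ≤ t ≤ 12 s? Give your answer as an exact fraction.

37/12 m/s

Average speed = (total path length)/(elapsed time); on a piecewise-linear x-t graph the path length is Σ|Δx|.
0–3 s: |Δx| = |-4 − -2| = 2 m
3–8 s: |Δx| = |11 − -4| = 15 m
8–12 s: |Δx| = |-9 − 11| = 20 m
Total path = 37 m; average speed = 37/12 = 37/12 m/s.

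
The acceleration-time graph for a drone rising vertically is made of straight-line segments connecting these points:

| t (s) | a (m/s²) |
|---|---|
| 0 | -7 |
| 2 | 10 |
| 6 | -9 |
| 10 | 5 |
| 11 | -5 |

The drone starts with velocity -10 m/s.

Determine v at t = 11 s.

Δv equals the area under the a-t graph; then v = v₀ + Δv.
0–2 s: ½(-7 + 10)(2) = 3 m/s
2–6 s: ½(10 + -9)(4) = 2 m/s
6–10 s: ½(-9 + 5)(4) = -8 m/s
10–11 s: ½(5 + -5)(1) = 0 m/s
Δv = -3 m/s, so v(11) = -10 + (-3) = -13 m/s.

-13 m/s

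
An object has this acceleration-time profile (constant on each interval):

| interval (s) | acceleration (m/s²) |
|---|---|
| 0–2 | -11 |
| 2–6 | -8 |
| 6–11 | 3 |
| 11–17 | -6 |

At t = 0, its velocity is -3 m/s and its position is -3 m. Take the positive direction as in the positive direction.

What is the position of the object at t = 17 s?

On each constant-a segment, Δv = aΔt and Δx = v₀Δt + ½aΔt²; chain segment to segment.
0–2 s: v starts -3 m/s; Δx = -3·2 + ½·-11·2² = -28 m; v ends -25 m/s.
2–6 s: v starts -25 m/s; Δx = -25·4 + ½·-8·4² = -164 m; v ends -57 m/s.
6–11 s: v starts -57 m/s; Δx = -57·5 + ½·3·5² = -247.5 m; v ends -42 m/s.
11–17 s: v starts -42 m/s; Δx = -42·6 + ½·-6·6² = -360 m; v ends -78 m/s.
x(17) = -3 + Σ Δx = -802.5 m.

-802.5 m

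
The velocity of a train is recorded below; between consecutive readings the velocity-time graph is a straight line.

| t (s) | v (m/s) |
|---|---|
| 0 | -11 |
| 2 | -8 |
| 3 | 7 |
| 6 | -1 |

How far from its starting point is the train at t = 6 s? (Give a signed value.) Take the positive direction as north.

Net displacement equals the area under the velocity-time graph (areas below the axis count negative).
0–2 s: ½(-11 + -8)(2) = -19 m
2–3 s: ½(-8 + 7)(1) = -0.5 m
3–6 s: ½(7 + -1)(3) = 9 m
Net displacement = -10.5 m

-10.5 m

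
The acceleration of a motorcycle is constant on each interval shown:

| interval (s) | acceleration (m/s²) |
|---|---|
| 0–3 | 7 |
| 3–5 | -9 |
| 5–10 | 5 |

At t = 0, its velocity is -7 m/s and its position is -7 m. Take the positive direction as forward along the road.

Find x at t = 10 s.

On each constant-a segment, Δv = aΔt and Δx = v₀Δt + ½aΔt²; chain segment to segment.
0–3 s: v starts -7 m/s; Δx = -7·3 + ½·7·3² = 10.5 m; v ends 14 m/s.
3–5 s: v starts 14 m/s; Δx = 14·2 + ½·-9·2² = 10 m; v ends -4 m/s.
5–10 s: v starts -4 m/s; Δx = -4·5 + ½·5·5² = 42.5 m; v ends 21 m/s.
x(10) = -7 + Σ Δx = 56 m.

56 m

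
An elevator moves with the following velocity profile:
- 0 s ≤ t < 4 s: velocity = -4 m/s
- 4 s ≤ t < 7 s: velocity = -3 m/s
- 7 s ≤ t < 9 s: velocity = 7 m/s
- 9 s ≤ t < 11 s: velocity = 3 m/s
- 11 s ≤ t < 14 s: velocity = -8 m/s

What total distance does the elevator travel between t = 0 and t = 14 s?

Distance (not displacement) is the total path length: add the absolute areas under v-t.
0–4 s: |-4| × 4 = 16 m
4–7 s: |-3| × 3 = 9 m
7–9 s: |7| × 2 = 14 m
9–11 s: |3| × 2 = 6 m
11–14 s: |-8| × 3 = 24 m
Total distance = 69 m

69 m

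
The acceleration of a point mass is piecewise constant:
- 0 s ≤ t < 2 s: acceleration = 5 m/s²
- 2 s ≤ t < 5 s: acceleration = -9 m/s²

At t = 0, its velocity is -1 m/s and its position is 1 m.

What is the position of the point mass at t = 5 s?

-4.5 m

On each constant-a segment, Δv = aΔt and Δx = v₀Δt + ½aΔt²; chain segment to segment.
0–2 s: v starts -1 m/s; Δx = -1·2 + ½·5·2² = 8 m; v ends 9 m/s.
2–5 s: v starts 9 m/s; Δx = 9·3 + ½·-9·3² = -13.5 m; v ends -18 m/s.
x(5) = 1 + Σ Δx = -4.5 m.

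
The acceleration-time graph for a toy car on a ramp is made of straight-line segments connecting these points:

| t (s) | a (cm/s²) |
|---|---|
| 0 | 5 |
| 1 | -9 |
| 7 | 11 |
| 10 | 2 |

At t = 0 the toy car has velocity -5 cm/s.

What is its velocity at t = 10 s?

18.5 cm/s

Δv equals the area under the a-t graph; then v = v₀ + Δv.
0–1 s: ½(5 + -9)(1) = -2 cm/s
1–7 s: ½(-9 + 11)(6) = 6 cm/s
7–10 s: ½(11 + 2)(3) = 19.5 cm/s
Δv = 23.5 cm/s, so v(10) = -5 + (23.5) = 18.5 cm/s.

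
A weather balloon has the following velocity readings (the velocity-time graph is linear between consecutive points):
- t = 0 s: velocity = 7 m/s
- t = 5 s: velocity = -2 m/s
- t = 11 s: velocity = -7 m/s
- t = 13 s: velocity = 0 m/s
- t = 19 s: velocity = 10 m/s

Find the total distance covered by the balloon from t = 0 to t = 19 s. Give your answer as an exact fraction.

Distance (not displacement) is the total path length: add the absolute areas under v-t.
0–5 s: v = 0 at t = 35/9 s; triangle areas 245/18 + 10/9 = 265/18 m
5–11 s: |½(-2 + -7)(6)| = 27 m
11–13 s: |½(-7 + 0)(2)| = 7 m
13–19 s: |½(0 + 10)(6)| = 30 m
Total distance = 1417/18 m

1417/18 m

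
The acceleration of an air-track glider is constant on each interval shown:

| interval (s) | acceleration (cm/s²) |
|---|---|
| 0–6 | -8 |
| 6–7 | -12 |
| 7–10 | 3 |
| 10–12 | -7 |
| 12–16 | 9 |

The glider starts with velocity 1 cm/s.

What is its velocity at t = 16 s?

Δv equals the area under the a-t graph; then v = v₀ + Δv.
0–6 s: -8 × 6 = -48 cm/s
6–7 s: -12 × 1 = -12 cm/s
7–10 s: 3 × 3 = 9 cm/s
10–12 s: -7 × 2 = -14 cm/s
12–16 s: 9 × 4 = 36 cm/s
Δv = -29 cm/s, so v(16) = 1 + (-29) = -28 cm/s.

-28 cm/s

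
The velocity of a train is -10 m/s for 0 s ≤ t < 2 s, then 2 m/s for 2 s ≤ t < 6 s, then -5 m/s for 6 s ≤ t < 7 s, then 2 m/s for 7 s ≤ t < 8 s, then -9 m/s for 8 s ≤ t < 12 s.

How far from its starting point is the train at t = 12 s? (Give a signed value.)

Displacement is the signed area under the v-t curve.
0–2 s: -10 × 2 = -20 m
2–6 s: 2 × 4 = 8 m
6–7 s: -5 × 1 = -5 m
7–8 s: 2 × 1 = 2 m
8–12 s: -9 × 4 = -36 m
Net displacement = -51 m

-51 m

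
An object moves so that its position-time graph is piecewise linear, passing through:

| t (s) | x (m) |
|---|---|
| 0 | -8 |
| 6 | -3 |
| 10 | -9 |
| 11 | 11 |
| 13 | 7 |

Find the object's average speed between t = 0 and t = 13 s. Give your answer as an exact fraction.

Average speed = (total path length)/(elapsed time); on a piecewise-linear x-t graph the path length is Σ|Δx|.
0–6 s: |Δx| = |-3 − -8| = 5 m
6–10 s: |Δx| = |-9 − -3| = 6 m
10–11 s: |Δx| = |11 − -9| = 20 m
11–13 s: |Δx| = |7 − 11| = 4 m
Total path = 35 m; average speed = 35/13 = 35/13 m/s.

35/13 m/s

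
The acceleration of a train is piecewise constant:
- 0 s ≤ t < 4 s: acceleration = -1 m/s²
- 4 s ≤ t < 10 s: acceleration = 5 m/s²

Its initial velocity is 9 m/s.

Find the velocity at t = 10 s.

35 m/s

Δv equals the area under the a-t graph; then v = v₀ + Δv.
0–4 s: -1 × 4 = -4 m/s
4–10 s: 5 × 6 = 30 m/s
Δv = 26 m/s, so v(10) = 9 + (26) = 35 m/s.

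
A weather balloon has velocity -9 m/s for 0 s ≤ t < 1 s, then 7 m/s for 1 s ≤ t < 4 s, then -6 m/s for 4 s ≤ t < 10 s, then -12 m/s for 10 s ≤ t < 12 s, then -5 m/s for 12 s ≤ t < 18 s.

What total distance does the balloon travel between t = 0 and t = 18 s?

Distance (not displacement) is the total path length: add the absolute areas under v-t.
0–1 s: |-9| × 1 = 9 m
1–4 s: |7| × 3 = 21 m
4–10 s: |-6| × 6 = 36 m
10–12 s: |-12| × 2 = 24 m
12–18 s: |-5| × 6 = 30 m
Total distance = 120 m

120 m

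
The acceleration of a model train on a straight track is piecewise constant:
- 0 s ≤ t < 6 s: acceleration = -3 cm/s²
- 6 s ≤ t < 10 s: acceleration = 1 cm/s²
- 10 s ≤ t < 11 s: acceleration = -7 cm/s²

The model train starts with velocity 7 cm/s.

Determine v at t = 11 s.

Δv equals the area under the a-t graph; then v = v₀ + Δv.
0–6 s: -3 × 6 = -18 cm/s
6–10 s: 1 × 4 = 4 cm/s
10–11 s: -7 × 1 = -7 cm/s
Δv = -21 cm/s, so v(11) = 7 + (-21) = -14 cm/s.

-14 cm/s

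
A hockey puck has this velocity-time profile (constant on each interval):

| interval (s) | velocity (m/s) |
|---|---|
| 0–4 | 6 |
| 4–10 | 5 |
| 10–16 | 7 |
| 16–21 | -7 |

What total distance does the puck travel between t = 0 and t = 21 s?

131 m

Distance (not displacement) is the total path length: add the absolute areas under v-t.
0–4 s: |6| × 4 = 24 m
4–10 s: |5| × 6 = 30 m
10–16 s: |7| × 6 = 42 m
16–21 s: |-7| × 5 = 35 m
Total distance = 131 m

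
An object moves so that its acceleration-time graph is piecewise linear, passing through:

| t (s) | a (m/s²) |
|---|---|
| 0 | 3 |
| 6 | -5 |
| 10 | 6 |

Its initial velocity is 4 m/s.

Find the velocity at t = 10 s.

0 m/s

Δv equals the area under the a-t graph; then v = v₀ + Δv.
0–6 s: ½(3 + -5)(6) = -6 m/s
6–10 s: ½(-5 + 6)(4) = 2 m/s
Δv = -4 m/s, so v(10) = 4 + (-4) = 0 m/s.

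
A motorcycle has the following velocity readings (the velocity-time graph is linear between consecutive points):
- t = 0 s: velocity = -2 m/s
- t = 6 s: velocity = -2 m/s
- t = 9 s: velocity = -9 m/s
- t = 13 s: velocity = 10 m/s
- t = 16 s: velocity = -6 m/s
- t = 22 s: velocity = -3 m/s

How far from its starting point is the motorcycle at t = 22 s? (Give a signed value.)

Net displacement equals the area under the velocity-time graph (areas below the axis count negative).
0–6 s: -2 × 6 = -12 m
6–9 s: ½(-2 + -9)(3) = -16.5 m
9–13 s: ½(-9 + 10)(4) = 2 m
13–16 s: ½(10 + -6)(3) = 6 m
16–22 s: ½(-6 + -3)(6) = -27 m
Net displacement = -47.5 m

-47.5 m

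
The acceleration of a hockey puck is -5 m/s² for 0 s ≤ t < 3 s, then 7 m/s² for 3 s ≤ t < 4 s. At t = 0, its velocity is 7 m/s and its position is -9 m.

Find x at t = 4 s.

On each constant-a segment, Δv = aΔt and Δx = v₀Δt + ½aΔt²; chain segment to segment.
0–3 s: v starts 7 m/s; Δx = 7·3 + ½·-5·3² = -1.5 m; v ends -8 m/s.
3–4 s: v starts -8 m/s; Δx = -8·1 + ½·7·1² = -4.5 m; v ends -1 m/s.
x(4) = -9 + Σ Δx = -15 m.

-15 m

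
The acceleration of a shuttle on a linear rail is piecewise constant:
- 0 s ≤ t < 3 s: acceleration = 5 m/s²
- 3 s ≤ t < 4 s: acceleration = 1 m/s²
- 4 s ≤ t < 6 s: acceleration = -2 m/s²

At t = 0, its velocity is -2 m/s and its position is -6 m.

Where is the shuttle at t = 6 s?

On each constant-a segment, Δv = aΔt and Δx = v₀Δt + ½aΔt²; chain segment to segment.
0–3 s: v starts -2 m/s; Δx = -2·3 + ½·5·3² = 16.5 m; v ends 13 m/s.
3–4 s: v starts 13 m/s; Δx = 13·1 + ½·1·1² = 13.5 m; v ends 14 m/s.
4–6 s: v starts 14 m/s; Δx = 14·2 + ½·-2·2² = 24 m; v ends 10 m/s.
x(6) = -6 + Σ Δx = 48 m.

48 m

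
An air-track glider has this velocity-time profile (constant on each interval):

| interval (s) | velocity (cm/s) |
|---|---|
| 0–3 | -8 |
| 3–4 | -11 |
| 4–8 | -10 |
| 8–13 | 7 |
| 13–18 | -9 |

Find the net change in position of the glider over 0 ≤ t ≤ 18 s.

Net displacement equals the area under the velocity-time graph (areas below the axis count negative).
0–3 s: -8 × 3 = -24 cm
3–4 s: -11 × 1 = -11 cm
4–8 s: -10 × 4 = -40 cm
8–13 s: 7 × 5 = 35 cm
13–18 s: -9 × 5 = -45 cm
Net displacement = -85 cm

-85 cm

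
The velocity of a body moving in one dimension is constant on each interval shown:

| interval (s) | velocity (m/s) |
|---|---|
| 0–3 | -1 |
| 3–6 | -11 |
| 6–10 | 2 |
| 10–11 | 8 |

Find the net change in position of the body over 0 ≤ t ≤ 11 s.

Displacement is the signed area under the v-t curve.
0–3 s: -1 × 3 = -3 m
3–6 s: -11 × 3 = -33 m
6–10 s: 2 × 4 = 8 m
10–11 s: 8 × 1 = 8 m
Net displacement = -20 m

-20 m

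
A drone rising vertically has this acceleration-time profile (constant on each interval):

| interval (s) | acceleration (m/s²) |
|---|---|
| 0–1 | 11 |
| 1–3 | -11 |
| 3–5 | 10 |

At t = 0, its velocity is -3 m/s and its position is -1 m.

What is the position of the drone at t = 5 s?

-12.5 m

On each constant-a segment, Δv = aΔt and Δx = v₀Δt + ½aΔt²; chain segment to segment.
0–1 s: v starts -3 m/s; Δx = -3·1 + ½·11·1² = 2.5 m; v ends 8 m/s.
1–3 s: v starts 8 m/s; Δx = 8·2 + ½·-11·2² = -6 m; v ends -14 m/s.
3–5 s: v starts -14 m/s; Δx = -14·2 + ½·10·2² = -8 m; v ends 6 m/s.
x(5) = -1 + Σ Δx = -12.5 m.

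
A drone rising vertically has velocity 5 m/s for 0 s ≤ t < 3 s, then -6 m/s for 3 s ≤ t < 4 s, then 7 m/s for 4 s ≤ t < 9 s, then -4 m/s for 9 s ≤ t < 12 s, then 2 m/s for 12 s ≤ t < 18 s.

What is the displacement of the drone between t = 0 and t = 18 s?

44 m

Net displacement equals the area under the velocity-time graph (areas below the axis count negative).
0–3 s: 5 × 3 = 15 m
3–4 s: -6 × 1 = -6 m
4–9 s: 7 × 5 = 35 m
9–12 s: -4 × 3 = -12 m
12–18 s: 2 × 6 = 12 m
Net displacement = 44 m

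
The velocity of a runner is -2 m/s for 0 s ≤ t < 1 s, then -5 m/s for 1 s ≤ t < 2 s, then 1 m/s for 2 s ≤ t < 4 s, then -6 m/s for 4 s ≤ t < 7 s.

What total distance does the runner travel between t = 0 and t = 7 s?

Distance (not displacement) is the total path length: add the absolute areas under v-t.
0–1 s: |-2| × 1 = 2 m
1–2 s: |-5| × 1 = 5 m
2–4 s: |1| × 2 = 2 m
4–7 s: |-6| × 3 = 18 m
Total distance = 27 m

27 m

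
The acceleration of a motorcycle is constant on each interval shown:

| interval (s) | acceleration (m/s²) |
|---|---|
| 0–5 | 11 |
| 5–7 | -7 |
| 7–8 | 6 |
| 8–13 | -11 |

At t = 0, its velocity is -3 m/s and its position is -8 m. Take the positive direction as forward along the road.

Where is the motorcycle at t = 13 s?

On each constant-a segment, Δv = aΔt and Δx = v₀Δt + ½aΔt²; chain segment to segment.
0–5 s: v starts -3 m/s; Δx = -3·5 + ½·11·5² = 122.5 m; v ends 52 m/s.
5–7 s: v starts 52 m/s; Δx = 52·2 + ½·-7·2² = 90 m; v ends 38 m/s.
7–8 s: v starts 38 m/s; Δx = 38·1 + ½·6·1² = 41 m; v ends 44 m/s.
8–13 s: v starts 44 m/s; Δx = 44·5 + ½·-11·5² = 82.5 m; v ends -11 m/s.
x(13) = -8 + Σ Δx = 328 m.

328 m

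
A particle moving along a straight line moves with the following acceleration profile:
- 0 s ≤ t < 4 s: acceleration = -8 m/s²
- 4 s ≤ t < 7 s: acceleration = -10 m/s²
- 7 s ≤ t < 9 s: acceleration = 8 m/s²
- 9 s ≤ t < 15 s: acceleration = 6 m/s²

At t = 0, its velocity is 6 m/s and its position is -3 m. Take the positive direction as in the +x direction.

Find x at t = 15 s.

-394 m

On each constant-a segment, Δv = aΔt and Δx = v₀Δt + ½aΔt²; chain segment to segment.
0–4 s: v starts 6 m/s; Δx = 6·4 + ½·-8·4² = -40 m; v ends -26 m/s.
4–7 s: v starts -26 m/s; Δx = -26·3 + ½·-10·3² = -123 m; v ends -56 m/s.
7–9 s: v starts -56 m/s; Δx = -56·2 + ½·8·2² = -96 m; v ends -40 m/s.
9–15 s: v starts -40 m/s; Δx = -40·6 + ½·6·6² = -132 m; v ends -4 m/s.
x(15) = -3 + Σ Δx = -394 m.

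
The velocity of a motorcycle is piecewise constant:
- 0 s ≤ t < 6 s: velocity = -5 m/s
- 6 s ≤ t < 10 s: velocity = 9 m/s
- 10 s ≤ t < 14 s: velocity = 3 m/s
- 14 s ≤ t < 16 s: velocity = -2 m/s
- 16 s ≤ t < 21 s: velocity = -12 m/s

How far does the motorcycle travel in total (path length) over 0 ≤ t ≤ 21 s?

Total distance travelled is ∫|v| dt — sum the magnitudes of each area piece.
0–6 s: |-5| × 6 = 30 m
6–10 s: |9| × 4 = 36 m
10–14 s: |3| × 4 = 12 m
14–16 s: |-2| × 2 = 4 m
16–21 s: |-12| × 5 = 60 m
Total distance = 142 m

142 m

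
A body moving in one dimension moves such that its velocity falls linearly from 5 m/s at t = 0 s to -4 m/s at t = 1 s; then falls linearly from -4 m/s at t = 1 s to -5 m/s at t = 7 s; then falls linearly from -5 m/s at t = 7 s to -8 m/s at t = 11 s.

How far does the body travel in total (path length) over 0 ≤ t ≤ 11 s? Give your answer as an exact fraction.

Total distance travelled is ∫|v| dt — sum the magnitudes of each area piece.
0–1 s: v = 0 at t = 5/9 s; triangle areas 25/18 + 8/9 = 41/18 m
1–7 s: |½(-4 + -5)(6)| = 27 m
7–11 s: |½(-5 + -8)(4)| = 26 m
Total distance = 995/18 m

995/18 m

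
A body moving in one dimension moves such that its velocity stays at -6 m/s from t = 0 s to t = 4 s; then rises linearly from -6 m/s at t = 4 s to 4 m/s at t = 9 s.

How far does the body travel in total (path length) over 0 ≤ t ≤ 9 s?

Total distance travelled is ∫|v| dt — sum the magnitudes of each area piece.
0–4 s: |-6| × 4 = 24 m
4–9 s: v = 0 at t = 7 s; triangle areas 9 + 4 = 13 m
Total distance = 37 m

37 m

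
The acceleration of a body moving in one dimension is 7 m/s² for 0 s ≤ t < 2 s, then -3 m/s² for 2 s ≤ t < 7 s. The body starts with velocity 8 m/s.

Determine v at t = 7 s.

7 m/s

Δv equals the area under the a-t graph; then v = v₀ + Δv.
0–2 s: 7 × 2 = 14 m/s
2–7 s: -3 × 5 = -15 m/s
Δv = -1 m/s, so v(7) = 8 + (-1) = 7 m/s.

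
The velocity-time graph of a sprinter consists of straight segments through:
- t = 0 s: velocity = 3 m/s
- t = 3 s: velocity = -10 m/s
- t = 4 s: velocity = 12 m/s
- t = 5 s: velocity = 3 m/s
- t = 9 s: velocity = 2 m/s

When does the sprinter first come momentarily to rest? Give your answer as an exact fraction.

t = 9/13 s

v changes sign on 0–3 s (from 3 to -10); the graph is linear there, so v = 0 at t = 0 + (-3)·(3 − 0)/(-10 − 3) = 9/13 s.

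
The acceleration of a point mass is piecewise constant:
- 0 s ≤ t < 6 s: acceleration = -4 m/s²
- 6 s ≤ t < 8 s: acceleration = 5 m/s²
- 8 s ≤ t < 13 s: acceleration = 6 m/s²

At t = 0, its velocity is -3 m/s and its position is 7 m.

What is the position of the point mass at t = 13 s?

-137 m

On each constant-a segment, Δv = aΔt and Δx = v₀Δt + ½aΔt²; chain segment to segment.
0–6 s: v starts -3 m/s; Δx = -3·6 + ½·-4·6² = -90 m; v ends -27 m/s.
6–8 s: v starts -27 m/s; Δx = -27·2 + ½·5·2² = -44 m; v ends -17 m/s.
8–13 s: v starts -17 m/s; Δx = -17·5 + ½·6·5² = -10 m; v ends 13 m/s.
x(13) = 7 + Σ Δx = -137 m.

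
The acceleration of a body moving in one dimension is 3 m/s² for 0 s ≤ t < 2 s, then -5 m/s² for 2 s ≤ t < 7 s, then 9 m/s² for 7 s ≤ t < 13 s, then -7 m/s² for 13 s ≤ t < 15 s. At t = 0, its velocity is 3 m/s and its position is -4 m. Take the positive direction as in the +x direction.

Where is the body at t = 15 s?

On each constant-a segment, Δv = aΔt and Δx = v₀Δt + ½aΔt²; chain segment to segment.
0–2 s: v starts 3 m/s; Δx = 3·2 + ½·3·2² = 12 m; v ends 9 m/s.
2–7 s: v starts 9 m/s; Δx = 9·5 + ½·-5·5² = -17.5 m; v ends -16 m/s.
7–13 s: v starts -16 m/s; Δx = -16·6 + ½·9·6² = 66 m; v ends 38 m/s.
13–15 s: v starts 38 m/s; Δx = 38·2 + ½·-7·2² = 62 m; v ends 24 m/s.
x(15) = -4 + Σ Δx = 118.5 m.

118.5 m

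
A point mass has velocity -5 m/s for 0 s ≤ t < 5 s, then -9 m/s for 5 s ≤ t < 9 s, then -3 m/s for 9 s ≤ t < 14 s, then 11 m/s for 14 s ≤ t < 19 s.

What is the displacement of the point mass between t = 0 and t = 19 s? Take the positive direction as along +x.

Net displacement equals the area under the velocity-time graph (areas below the axis count negative).
0–5 s: -5 × 5 = -25 m
5–9 s: -9 × 4 = -36 m
9–14 s: -3 × 5 = -15 m
14–19 s: 11 × 5 = 55 m
Net displacement = -21 m

-21 m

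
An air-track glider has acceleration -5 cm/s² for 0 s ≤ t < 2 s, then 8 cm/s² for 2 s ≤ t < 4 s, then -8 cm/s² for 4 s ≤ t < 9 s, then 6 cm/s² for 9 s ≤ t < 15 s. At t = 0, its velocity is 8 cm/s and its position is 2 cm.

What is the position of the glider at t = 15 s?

On each constant-a segment, Δv = aΔt and Δx = v₀Δt + ½aΔt²; chain segment to segment.
0–2 s: v starts 8 cm/s; Δx = 8·2 + ½·-5·2² = 6 cm; v ends -2 cm/s.
2–4 s: v starts -2 cm/s; Δx = -2·2 + ½·8·2² = 12 cm; v ends 14 cm/s.
4–9 s: v starts 14 cm/s; Δx = 14·5 + ½·-8·5² = -30 cm; v ends -26 cm/s.
9–15 s: v starts -26 cm/s; Δx = -26·6 + ½·6·6² = -48 cm; v ends 10 cm/s.
x(15) = 2 + Σ Δx = -58 cm.

-58 cm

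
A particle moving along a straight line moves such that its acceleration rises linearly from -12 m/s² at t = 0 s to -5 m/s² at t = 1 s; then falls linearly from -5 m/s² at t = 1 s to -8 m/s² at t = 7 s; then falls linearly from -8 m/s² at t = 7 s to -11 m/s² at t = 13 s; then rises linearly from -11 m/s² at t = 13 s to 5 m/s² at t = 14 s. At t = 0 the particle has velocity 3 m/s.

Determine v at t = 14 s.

Δv equals the area under the a-t graph; then v = v₀ + Δv.
0–1 s: ½(-12 + -5)(1) = -8.5 m/s
1–7 s: ½(-5 + -8)(6) = -39 m/s
7–13 s: ½(-8 + -11)(6) = -57 m/s
13–14 s: ½(-11 + 5)(1) = -3 m/s
Δv = -107.5 m/s, so v(14) = 3 + (-107.5) = -104.5 m/s.

-104.5 m/s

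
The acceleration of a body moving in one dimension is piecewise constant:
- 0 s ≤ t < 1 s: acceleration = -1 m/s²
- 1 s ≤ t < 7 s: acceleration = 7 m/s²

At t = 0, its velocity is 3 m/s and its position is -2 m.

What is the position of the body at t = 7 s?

138.5 m

On each constant-a segment, Δv = aΔt and Δx = v₀Δt + ½aΔt²; chain segment to segment.
0–1 s: v starts 3 m/s; Δx = 3·1 + ½·-1·1² = 2.5 m; v ends 2 m/s.
1–7 s: v starts 2 m/s; Δx = 2·6 + ½·7·6² = 138 m; v ends 44 m/s.
x(7) = -2 + Σ Δx = 138.5 m.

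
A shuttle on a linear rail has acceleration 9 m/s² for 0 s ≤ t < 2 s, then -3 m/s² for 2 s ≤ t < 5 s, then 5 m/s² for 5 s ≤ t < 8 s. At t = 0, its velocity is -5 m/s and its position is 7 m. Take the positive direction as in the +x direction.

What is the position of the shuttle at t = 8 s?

75 m

On each constant-a segment, Δv = aΔt and Δx = v₀Δt + ½aΔt²; chain segment to segment.
0–2 s: v starts -5 m/s; Δx = -5·2 + ½·9·2² = 8 m; v ends 13 m/s.
2–5 s: v starts 13 m/s; Δx = 13·3 + ½·-3·3² = 25.5 m; v ends 4 m/s.
5–8 s: v starts 4 m/s; Δx = 4·3 + ½·5·3² = 34.5 m; v ends 19 m/s.
x(8) = 7 + Σ Δx = 75 m.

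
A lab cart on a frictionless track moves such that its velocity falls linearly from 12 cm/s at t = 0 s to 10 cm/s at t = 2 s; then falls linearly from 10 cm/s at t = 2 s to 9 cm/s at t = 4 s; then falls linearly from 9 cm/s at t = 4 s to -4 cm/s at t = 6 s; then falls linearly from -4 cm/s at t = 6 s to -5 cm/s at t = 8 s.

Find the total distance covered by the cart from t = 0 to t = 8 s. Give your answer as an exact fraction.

Distance (not displacement) is the total path length: add the absolute areas under v-t.
0–2 s: |½(12 + 10)(2)| = 22 cm
2–4 s: |½(10 + 9)(2)| = 19 cm
4–6 s: v = 0 at t = 70/13 s; triangle areas 81/13 + 16/13 = 97/13 cm
6–8 s: |½(-4 + -5)(2)| = 9 cm
Total distance = 747/13 cm

747/13 cm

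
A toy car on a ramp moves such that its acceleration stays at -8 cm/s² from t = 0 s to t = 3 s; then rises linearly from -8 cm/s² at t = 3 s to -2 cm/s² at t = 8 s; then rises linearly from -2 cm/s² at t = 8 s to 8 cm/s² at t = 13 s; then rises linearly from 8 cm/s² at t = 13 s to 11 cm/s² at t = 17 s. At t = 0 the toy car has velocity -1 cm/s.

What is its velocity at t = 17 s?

Δv equals the area under the a-t graph; then v = v₀ + Δv.
0–3 s: -8 × 3 = -24 cm/s
3–8 s: ½(-8 + -2)(5) = -25 cm/s
8–13 s: ½(-2 + 8)(5) = 15 cm/s
13–17 s: ½(8 + 11)(4) = 38 cm/s
Δv = 4 cm/s, so v(17) = -1 + (4) = 3 cm/s.

3 cm/s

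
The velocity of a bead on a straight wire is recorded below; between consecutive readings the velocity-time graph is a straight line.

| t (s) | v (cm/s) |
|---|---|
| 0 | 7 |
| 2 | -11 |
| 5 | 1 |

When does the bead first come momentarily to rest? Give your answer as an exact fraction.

t = 7/9 s

v changes sign on 0–2 s (from 7 to -11); the graph is linear there, so v = 0 at t = 0 + (-7)·(2 − 0)/(-11 − 7) = 7/9 s.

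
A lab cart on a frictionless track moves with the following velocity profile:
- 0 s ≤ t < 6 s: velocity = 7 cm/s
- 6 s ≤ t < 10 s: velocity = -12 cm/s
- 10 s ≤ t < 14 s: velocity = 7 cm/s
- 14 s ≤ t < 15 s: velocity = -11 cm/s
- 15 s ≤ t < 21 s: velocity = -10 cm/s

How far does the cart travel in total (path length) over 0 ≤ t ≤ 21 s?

Total distance travelled is ∫|v| dt — sum the magnitudes of each area piece.
0–6 s: |7| × 6 = 42 cm
6–10 s: |-12| × 4 = 48 cm
10–14 s: |7| × 4 = 28 cm
14–15 s: |-11| × 1 = 11 cm
15–21 s: |-10| × 6 = 60 cm
Total distance = 189 cm

189 cm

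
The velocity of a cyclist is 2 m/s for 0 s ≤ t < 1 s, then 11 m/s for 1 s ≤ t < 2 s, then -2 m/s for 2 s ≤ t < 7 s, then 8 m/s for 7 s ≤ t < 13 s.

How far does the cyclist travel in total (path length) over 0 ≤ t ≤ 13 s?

Total distance travelled is ∫|v| dt — sum the magnitudes of each area piece.
0–1 s: |2| × 1 = 2 m
1–2 s: |11| × 1 = 11 m
2–7 s: |-2| × 5 = 10 m
7–13 s: |8| × 6 = 48 m
Total distance = 71 m

71 m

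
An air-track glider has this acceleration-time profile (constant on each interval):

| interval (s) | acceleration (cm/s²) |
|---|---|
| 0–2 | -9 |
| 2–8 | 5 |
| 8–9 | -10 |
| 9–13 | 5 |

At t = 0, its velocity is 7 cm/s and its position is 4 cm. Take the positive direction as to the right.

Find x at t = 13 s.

On each constant-a segment, Δv = aΔt and Δx = v₀Δt + ½aΔt²; chain segment to segment.
0–2 s: v starts 7 cm/s; Δx = 7·2 + ½·-9·2² = -4 cm; v ends -11 cm/s.
2–8 s: v starts -11 cm/s; Δx = -11·6 + ½·5·6² = 24 cm; v ends 19 cm/s.
8–9 s: v starts 19 cm/s; Δx = 19·1 + ½·-10·1² = 14 cm; v ends 9 cm/s.
9–13 s: v starts 9 cm/s; Δx = 9·4 + ½·5·4² = 76 cm; v ends 29 cm/s.
x(13) = 4 + Σ Δx = 114 cm.

114 cm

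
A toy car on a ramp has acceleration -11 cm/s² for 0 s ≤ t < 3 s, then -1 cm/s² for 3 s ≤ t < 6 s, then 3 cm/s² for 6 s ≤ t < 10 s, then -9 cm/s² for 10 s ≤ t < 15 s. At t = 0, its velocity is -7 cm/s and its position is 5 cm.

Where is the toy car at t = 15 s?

-605.5 cm

On each constant-a segment, Δv = aΔt and Δx = v₀Δt + ½aΔt²; chain segment to segment.
0–3 s: v starts -7 cm/s; Δx = -7·3 + ½·-11·3² = -70.5 cm; v ends -40 cm/s.
3–6 s: v starts -40 cm/s; Δx = -40·3 + ½·-1·3² = -124.5 cm; v ends -43 cm/s.
6–10 s: v starts -43 cm/s; Δx = -43·4 + ½·3·4² = -148 cm; v ends -31 cm/s.
10–15 s: v starts -31 cm/s; Δx = -31·5 + ½·-9·5² = -267.5 cm; v ends -76 cm/s.
x(15) = 5 + Σ Δx = -605.5 cm.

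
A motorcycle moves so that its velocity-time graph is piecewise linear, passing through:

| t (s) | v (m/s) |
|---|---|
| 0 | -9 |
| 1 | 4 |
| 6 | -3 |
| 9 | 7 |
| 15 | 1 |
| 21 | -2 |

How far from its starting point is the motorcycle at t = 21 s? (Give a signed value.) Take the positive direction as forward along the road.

Displacement is the signed area under the v-t curve.
0–1 s: ½(-9 + 4)(1) = -2.5 m
1–6 s: ½(4 + -3)(5) = 2.5 m
6–9 s: ½(-3 + 7)(3) = 6 m
9–15 s: ½(7 + 1)(6) = 24 m
15–21 s: ½(1 + -2)(6) = -3 m
Net displacement = 27 m

27 m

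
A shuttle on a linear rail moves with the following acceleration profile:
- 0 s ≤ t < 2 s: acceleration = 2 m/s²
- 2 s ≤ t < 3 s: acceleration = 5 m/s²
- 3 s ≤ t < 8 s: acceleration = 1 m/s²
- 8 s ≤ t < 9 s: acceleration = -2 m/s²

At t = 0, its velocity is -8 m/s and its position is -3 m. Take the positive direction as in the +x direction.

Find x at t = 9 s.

On each constant-a segment, Δv = aΔt and Δx = v₀Δt + ½aΔt²; chain segment to segment.
0–2 s: v starts -8 m/s; Δx = -8·2 + ½·2·2² = -12 m; v ends -4 m/s.
2–3 s: v starts -4 m/s; Δx = -4·1 + ½·5·1² = -1.5 m; v ends 1 m/s.
3–8 s: v starts 1 m/s; Δx = 1·5 + ½·1·5² = 17.5 m; v ends 6 m/s.
8–9 s: v starts 6 m/s; Δx = 6·1 + ½·-2·1² = 5 m; v ends 4 m/s.
x(9) = -3 + Σ Δx = 6 m.

6 m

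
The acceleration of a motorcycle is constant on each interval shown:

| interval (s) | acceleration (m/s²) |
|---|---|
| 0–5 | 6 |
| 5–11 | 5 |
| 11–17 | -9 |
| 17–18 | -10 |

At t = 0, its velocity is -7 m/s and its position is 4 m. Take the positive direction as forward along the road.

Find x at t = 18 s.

422 m

On each constant-a segment, Δv = aΔt and Δx = v₀Δt + ½aΔt²; chain segment to segment.
0–5 s: v starts -7 m/s; Δx = -7·5 + ½·6·5² = 40 m; v ends 23 m/s.
5–11 s: v starts 23 m/s; Δx = 23·6 + ½·5·6² = 228 m; v ends 53 m/s.
11–17 s: v starts 53 m/s; Δx = 53·6 + ½·-9·6² = 156 m; v ends -1 m/s.
17–18 s: v starts -1 m/s; Δx = -1·1 + ½·-10·1² = -6 m; v ends -11 m/s.
x(18) = 4 + Σ Δx = 422 m.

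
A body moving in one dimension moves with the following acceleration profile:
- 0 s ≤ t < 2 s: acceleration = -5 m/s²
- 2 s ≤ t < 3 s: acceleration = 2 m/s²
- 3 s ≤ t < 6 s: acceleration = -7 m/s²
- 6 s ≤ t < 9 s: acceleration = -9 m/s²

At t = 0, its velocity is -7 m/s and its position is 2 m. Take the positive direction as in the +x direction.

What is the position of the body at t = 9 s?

On each constant-a segment, Δv = aΔt and Δx = v₀Δt + ½aΔt²; chain segment to segment.
0–2 s: v starts -7 m/s; Δx = -7·2 + ½·-5·2² = -24 m; v ends -17 m/s.
2–3 s: v starts -17 m/s; Δx = -17·1 + ½·2·1² = -16 m; v ends -15 m/s.
3–6 s: v starts -15 m/s; Δx = -15·3 + ½·-7·3² = -76.5 m; v ends -36 m/s.
6–9 s: v starts -36 m/s; Δx = -36·3 + ½·-9·3² = -148.5 m; v ends -63 m/s.
x(9) = 2 + Σ Δx = -263 m.

-263 m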